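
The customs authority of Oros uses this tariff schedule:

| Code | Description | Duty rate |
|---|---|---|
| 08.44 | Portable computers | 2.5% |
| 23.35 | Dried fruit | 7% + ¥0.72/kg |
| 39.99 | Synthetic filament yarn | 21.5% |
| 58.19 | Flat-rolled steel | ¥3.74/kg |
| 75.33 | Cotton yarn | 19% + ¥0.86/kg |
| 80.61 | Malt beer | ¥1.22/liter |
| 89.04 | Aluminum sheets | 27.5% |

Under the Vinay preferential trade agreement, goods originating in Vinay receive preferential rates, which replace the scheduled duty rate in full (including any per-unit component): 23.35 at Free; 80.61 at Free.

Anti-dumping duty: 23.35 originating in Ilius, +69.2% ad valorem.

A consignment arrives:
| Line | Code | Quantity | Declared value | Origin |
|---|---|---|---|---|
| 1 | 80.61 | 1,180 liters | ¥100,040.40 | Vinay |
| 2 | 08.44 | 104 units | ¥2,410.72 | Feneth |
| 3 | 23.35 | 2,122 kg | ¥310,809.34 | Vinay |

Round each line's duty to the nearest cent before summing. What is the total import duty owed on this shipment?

¥60.27

Line 1 (80.61, Vinay, 1,180 liters, ¥100,040.40):
Base rate for 80.61 is ¥1.22/liter.
Origin Vinay qualifies under the Oros–Vinay agreement and 80.61 is covered: preferential rate Free applies instead.
Duty = ¥100,040.40 × 0% = ¥0.00.
Line 2 (08.44, Feneth, 104 units, ¥2,410.72):
Base rate for 08.44 is 2.5%.
Duty = ¥2,410.72 × 2.5% = ¥60.27.
Line 3 (23.35, Vinay, 2,122 kg, ¥310,809.34):
Base rate for 23.35 is 7% + ¥0.72/kg.
Origin Vinay qualifies under the Oros–Vinay agreement and 23.35 is covered: preferential rate Free applies instead.
The additional-duty order on 23.35 targets Ilius, not Vinay; it does not apply.
Duty = ¥310,809.34 × 0% = ¥0.00.
Total = ¥0.00 + ¥60.27 + ¥0.00 = ¥60.27.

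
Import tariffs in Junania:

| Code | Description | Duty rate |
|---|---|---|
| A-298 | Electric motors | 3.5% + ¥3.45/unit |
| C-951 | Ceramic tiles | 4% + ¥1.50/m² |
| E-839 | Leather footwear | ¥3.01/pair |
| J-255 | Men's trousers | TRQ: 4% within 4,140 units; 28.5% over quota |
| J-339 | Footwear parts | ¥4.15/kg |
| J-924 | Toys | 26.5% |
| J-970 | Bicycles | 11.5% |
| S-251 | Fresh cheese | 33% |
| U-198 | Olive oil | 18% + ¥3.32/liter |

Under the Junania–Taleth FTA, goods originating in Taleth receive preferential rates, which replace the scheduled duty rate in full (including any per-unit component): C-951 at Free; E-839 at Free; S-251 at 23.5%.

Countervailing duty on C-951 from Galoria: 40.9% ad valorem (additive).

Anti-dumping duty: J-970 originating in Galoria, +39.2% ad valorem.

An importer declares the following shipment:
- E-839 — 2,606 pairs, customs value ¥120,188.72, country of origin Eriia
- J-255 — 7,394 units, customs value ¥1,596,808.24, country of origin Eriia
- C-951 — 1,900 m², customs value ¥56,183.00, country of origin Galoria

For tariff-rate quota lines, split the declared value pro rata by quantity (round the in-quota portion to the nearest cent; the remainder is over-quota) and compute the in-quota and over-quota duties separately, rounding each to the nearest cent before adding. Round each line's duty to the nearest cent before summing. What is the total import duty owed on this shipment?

Line 1 (E-839, Eriia, 2,606 pairs, ¥120,188.72):
Base rate for E-839 is ¥3.01/pair.
E-839 has an FTA preferential rate, but origin Eriia is not Taleth; base rate stands.
Duty = 2,606 × ¥3.01 = ¥7,844.06.
Line 2 (J-255, Eriia, 7,394 units, ¥1,596,808.24):
Code J-255 is under a tariff-rate quota (threshold 4,140 units). In-quota: 4,140 units at 4%; over-quota: 3,254 units at 28.5%.
Pro-rata value split: in-quota = ¥1,596,808.24 × 4,140/7,394 = ¥894,074.40; over-quota = ¥1,596,808.24 − ¥894,074.40 = ¥702,733.84.
In-quota duty = ¥894,074.40 × 4% = ¥35,762.98. Over-quota duty = ¥702,733.84 × 28.5% = ¥200,279.14.
Line duty = ¥35,762.98 + ¥200,279.14 = ¥236,042.12.
Line 3 (C-951, Galoria, 1,900 m², ¥56,183.00):
Base rate for C-951 is 4% + ¥1.50/m².
C-951 has an FTA preferential rate, but origin Galoria is not Taleth; base rate stands.
Additional duty on C-951 from Galoria: +40.9%. Applied ad valorem rate: 4% + 40.9% = 44.9%.
Duty = ¥56,183.00 × 44.9% + 1,900 × ¥1.50 = ¥28,076.17.
Total = ¥7,844.06 + ¥236,042.12 + ¥28,076.17 = ¥271,962.35.

¥271,962.35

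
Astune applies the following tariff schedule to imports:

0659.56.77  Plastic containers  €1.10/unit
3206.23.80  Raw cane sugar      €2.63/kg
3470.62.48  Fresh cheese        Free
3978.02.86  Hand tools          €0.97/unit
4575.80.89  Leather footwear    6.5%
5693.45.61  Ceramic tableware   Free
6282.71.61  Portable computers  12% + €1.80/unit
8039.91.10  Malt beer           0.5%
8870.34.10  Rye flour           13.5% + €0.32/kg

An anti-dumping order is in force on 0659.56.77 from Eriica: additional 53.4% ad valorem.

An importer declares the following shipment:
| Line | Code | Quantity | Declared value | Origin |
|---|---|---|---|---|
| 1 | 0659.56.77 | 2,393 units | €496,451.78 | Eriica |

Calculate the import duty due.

€267,737.55

Line 1 (0659.56.77, Eriica, 2,393 units, €496,451.78):
Base rate for 0659.56.77 is €1.10/unit.
Additional duty on 0659.56.77 from Eriica: +53.4% ad valorem. Applied ad valorem rate = 53.4%.
Duty = €496,451.78 × 53.4% + 2,393 × €1.10 = €267,737.55.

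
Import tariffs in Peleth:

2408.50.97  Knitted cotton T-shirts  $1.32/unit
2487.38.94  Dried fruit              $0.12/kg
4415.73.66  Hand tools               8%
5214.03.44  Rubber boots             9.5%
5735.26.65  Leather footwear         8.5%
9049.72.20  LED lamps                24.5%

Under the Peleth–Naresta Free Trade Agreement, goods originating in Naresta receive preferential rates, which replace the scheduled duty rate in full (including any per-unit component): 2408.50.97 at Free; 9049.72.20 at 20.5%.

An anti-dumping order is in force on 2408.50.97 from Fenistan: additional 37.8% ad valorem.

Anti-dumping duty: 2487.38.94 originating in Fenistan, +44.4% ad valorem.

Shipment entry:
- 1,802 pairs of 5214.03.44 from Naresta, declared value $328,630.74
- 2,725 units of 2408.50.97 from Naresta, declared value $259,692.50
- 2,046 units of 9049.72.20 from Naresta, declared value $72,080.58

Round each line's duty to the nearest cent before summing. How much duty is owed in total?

$45,996.44

Line 1 (5214.03.44, Naresta, 1,802 pairs, $328,630.74):
Base rate for 5214.03.44 is 9.5%.
Origin Naresta is the FTA partner but 5214.03.44 is not on the preference list; base rate stands.
Duty = $328,630.74 × 9.5% = $31,219.92.
Line 2 (2408.50.97, Naresta, 2,725 units, $259,692.50):
Base rate for 2408.50.97 is $1.32/unit.
Origin Naresta qualifies under the Peleth–Naresta agreement and 2408.50.97 is covered: preferential rate Free applies instead.
The additional-duty order on 2408.50.97 targets Fenistan, not Naresta; it does not apply.
Duty = $259,692.50 × 0% = $0.00.
Line 3 (9049.72.20, Naresta, 2,046 units, $72,080.58):
Base rate for 9049.72.20 is 24.5%.
Origin Naresta qualifies under the Peleth–Naresta agreement and 9049.72.20 is covered: preferential rate 20.5% applies instead.
Duty = $72,080.58 × 20.5% = $14,776.52.
Total = $31,219.92 + $0.00 + $14,776.52 = $45,996.44.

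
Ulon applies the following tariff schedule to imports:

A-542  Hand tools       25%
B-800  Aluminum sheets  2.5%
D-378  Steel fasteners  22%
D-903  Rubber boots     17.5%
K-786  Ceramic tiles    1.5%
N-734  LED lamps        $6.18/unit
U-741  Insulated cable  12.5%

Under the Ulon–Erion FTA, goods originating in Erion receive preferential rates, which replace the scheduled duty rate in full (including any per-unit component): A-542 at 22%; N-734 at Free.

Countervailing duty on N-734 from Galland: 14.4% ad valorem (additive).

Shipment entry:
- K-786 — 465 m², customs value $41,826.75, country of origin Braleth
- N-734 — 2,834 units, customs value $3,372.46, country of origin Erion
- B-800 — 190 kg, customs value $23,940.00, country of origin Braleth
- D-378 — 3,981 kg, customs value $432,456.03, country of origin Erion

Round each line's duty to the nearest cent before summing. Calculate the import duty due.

Line 1 (K-786, Braleth, 465 m², $41,826.75):
Base rate for K-786 is 1.5%.
Duty = $41,826.75 × 1.5% = $627.40.
Line 2 (N-734, Erion, 2,834 units, $3,372.46):
Base rate for N-734 is $6.18/unit.
Origin Erion qualifies under the Ulon–Erion agreement and N-734 is covered: preferential rate Free applies instead.
The additional-duty order on N-734 targets Galland, not Erion; it does not apply.
Duty = $3,372.46 × 0% = $0.00.
Line 3 (B-800, Braleth, 190 kg, $23,940.00):
Base rate for B-800 is 2.5%.
Duty = $23,940.00 × 2.5% = $598.50.
Line 4 (D-378, Erion, 3,981 kg, $432,456.03):
Base rate for D-378 is 22%.
Origin Erion is the FTA partner but D-378 is not on the preference list; base rate stands.
Duty = $432,456.03 × 22% = $95,140.33.
Total = $627.40 + $0.00 + $598.50 + $95,140.33 = $96,366.23.

$96,366.23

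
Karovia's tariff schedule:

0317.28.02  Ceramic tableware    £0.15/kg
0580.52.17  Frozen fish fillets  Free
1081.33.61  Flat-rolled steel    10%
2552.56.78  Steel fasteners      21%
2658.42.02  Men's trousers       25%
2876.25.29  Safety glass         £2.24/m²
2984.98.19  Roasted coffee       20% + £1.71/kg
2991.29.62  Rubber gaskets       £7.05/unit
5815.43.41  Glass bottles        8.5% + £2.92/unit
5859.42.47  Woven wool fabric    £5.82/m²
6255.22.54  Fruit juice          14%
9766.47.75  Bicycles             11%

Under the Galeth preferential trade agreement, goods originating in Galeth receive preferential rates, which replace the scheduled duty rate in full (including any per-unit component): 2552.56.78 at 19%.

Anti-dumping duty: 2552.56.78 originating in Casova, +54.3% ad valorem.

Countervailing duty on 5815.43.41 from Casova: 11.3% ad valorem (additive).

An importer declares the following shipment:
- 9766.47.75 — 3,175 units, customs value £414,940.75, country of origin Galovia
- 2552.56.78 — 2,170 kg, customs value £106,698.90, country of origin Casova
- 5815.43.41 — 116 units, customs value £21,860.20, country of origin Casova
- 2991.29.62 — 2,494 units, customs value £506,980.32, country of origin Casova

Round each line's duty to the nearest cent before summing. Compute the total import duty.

Line 1 (9766.47.75, Galovia, 3,175 units, £414,940.75):
Base rate for 9766.47.75 is 11%.
Duty = £414,940.75 × 11% = £45,643.48.
Line 2 (2552.56.78, Casova, 2,170 kg, £106,698.90):
Base rate for 2552.56.78 is 21%.
2552.56.78 has an FTA preferential rate, but origin Casova is not Galeth; base rate stands.
Additional duty on 2552.56.78 from Casova: +54.3%. Applied ad valorem rate: 21% + 54.3% = 75.3%.
Duty = £106,698.90 × 75.3% = £80,344.27.
Line 3 (5815.43.41, Casova, 116 units, £21,860.20):
Base rate for 5815.43.41 is 8.5% + £2.92/unit.
Additional duty on 5815.43.41 from Casova: +11.3%. Applied ad valorem rate: 8.5% + 11.3% = 19.8%.
Duty = £21,860.20 × 19.8% + 116 × £2.92 = £4,667.04.
Line 4 (2991.29.62, Casova, 2,494 units, £506,980.32):
Base rate for 2991.29.62 is £7.05/unit.
Duty = 2,494 × £7.05 = £17,582.70.
Total = £45,643.48 + £80,344.27 + £4,667.04 + £17,582.70 = £148,237.49.

£148,237.49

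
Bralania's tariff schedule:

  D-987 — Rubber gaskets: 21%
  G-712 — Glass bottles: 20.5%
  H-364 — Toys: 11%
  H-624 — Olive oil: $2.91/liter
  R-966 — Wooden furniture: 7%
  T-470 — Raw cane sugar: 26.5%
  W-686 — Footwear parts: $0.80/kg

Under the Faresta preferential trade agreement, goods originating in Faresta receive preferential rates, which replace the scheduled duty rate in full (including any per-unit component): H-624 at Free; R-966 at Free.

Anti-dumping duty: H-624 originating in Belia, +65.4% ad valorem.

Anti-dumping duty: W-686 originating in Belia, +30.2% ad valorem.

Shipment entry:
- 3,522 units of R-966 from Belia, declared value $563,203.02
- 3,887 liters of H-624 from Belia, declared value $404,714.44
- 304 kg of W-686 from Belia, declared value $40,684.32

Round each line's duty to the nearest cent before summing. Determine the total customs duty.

Line 1 (R-966, Belia, 3,522 units, $563,203.02):
Base rate for R-966 is 7%.
R-966 has an FTA preferential rate, but origin Belia is not Faresta; base rate stands.
Duty = $563,203.02 × 7% = $39,424.21.
Line 2 (H-624, Belia, 3,887 liters, $404,714.44):
Base rate for H-624 is $2.91/liter.
H-624 has an FTA preferential rate, but origin Belia is not Faresta; base rate stands.
Additional duty on H-624 from Belia: +65.4% ad valorem. Applied ad valorem rate = 65.4%.
Duty = $404,714.44 × 65.4% + 3,887 × $2.91 = $275,994.41.
Line 3 (W-686, Belia, 304 kg, $40,684.32):
Base rate for W-686 is $0.80/kg.
Additional duty on W-686 from Belia: +30.2% ad valorem. Applied ad valorem rate = 30.2%.
Duty = $40,684.32 × 30.2% + 304 × $0.80 = $12,529.86.
Total = $39,424.21 + $275,994.41 + $12,529.86 = $327,948.48.

$327,948.48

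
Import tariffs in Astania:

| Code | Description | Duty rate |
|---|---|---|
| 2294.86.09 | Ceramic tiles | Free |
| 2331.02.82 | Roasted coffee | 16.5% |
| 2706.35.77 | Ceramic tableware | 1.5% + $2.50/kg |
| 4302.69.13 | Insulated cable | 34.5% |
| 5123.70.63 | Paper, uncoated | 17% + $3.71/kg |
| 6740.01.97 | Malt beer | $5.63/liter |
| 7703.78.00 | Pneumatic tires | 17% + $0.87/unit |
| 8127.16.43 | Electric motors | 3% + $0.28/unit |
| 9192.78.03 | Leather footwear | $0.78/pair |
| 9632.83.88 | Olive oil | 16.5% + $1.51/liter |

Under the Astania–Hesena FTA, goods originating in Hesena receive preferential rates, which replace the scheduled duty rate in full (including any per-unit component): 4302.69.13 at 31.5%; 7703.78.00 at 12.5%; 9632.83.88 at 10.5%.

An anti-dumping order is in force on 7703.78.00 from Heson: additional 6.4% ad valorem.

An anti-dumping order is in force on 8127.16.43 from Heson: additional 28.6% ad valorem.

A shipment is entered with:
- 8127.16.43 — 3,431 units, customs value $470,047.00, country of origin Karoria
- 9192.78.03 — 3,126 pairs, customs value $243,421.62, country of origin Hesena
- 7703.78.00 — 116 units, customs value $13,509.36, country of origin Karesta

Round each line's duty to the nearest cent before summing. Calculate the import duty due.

$19,897.88

Line 1 (8127.16.43, Karoria, 3,431 units, $470,047.00):
Base rate for 8127.16.43 is 3% + $0.28/unit.
The additional-duty order on 8127.16.43 targets Heson, not Karoria; it does not apply.
Duty = $470,047.00 × 3% + 3,431 × $0.28 = $15,062.09.
Line 2 (9192.78.03, Hesena, 3,126 pairs, $243,421.62):
Base rate for 9192.78.03 is $0.78/pair.
Origin Hesena is the FTA partner but 9192.78.03 is not on the preference list; base rate stands.
Duty = 3,126 × $0.78 = $2,438.28.
Line 3 (7703.78.00, Karesta, 116 units, $13,509.36):
Base rate for 7703.78.00 is 17% + $0.87/unit.
7703.78.00 has an FTA preferential rate, but origin Karesta is not Hesena; base rate stands.
The additional-duty order on 7703.78.00 targets Heson, not Karesta; it does not apply.
Duty = $13,509.36 × 17% + 116 × $0.87 = $2,397.51.
Total = $15,062.09 + $2,438.28 + $2,397.51 = $19,897.88.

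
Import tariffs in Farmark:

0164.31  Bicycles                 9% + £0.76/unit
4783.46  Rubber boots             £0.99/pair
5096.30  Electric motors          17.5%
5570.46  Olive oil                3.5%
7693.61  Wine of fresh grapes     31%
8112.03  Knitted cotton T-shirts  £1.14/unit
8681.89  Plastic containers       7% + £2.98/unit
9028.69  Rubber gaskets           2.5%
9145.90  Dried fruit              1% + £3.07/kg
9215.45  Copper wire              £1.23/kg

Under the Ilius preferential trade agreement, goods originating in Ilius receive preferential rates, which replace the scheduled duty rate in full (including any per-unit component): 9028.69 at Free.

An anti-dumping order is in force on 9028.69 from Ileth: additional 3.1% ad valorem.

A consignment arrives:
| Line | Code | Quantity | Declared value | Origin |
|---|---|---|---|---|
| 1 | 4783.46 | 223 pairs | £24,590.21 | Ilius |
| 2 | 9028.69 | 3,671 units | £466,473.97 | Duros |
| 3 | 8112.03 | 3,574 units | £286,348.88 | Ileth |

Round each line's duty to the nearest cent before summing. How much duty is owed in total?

Line 1 (4783.46, Ilius, 223 pairs, £24,590.21):
Base rate for 4783.46 is £0.99/pair.
Origin Ilius is the FTA partner but 4783.46 is not on the preference list; base rate stands.
Duty = 223 × £0.99 = £220.77.
Line 2 (9028.69, Duros, 3,671 units, £466,473.97):
Base rate for 9028.69 is 2.5%.
9028.69 has an FTA preferential rate, but origin Duros is not Ilius; base rate stands.
The additional-duty order on 9028.69 targets Ileth, not Duros; it does not apply.
Duty = £466,473.97 × 2.5% = £11,661.85.
Line 3 (8112.03, Ileth, 3,574 units, £286,348.88):
Base rate for 8112.03 is £1.14/unit.
Duty = 3,574 × £1.14 = £4,074.36.
Total = £220.77 + £11,661.85 + £4,074.36 = £15,956.98.

£15,956.98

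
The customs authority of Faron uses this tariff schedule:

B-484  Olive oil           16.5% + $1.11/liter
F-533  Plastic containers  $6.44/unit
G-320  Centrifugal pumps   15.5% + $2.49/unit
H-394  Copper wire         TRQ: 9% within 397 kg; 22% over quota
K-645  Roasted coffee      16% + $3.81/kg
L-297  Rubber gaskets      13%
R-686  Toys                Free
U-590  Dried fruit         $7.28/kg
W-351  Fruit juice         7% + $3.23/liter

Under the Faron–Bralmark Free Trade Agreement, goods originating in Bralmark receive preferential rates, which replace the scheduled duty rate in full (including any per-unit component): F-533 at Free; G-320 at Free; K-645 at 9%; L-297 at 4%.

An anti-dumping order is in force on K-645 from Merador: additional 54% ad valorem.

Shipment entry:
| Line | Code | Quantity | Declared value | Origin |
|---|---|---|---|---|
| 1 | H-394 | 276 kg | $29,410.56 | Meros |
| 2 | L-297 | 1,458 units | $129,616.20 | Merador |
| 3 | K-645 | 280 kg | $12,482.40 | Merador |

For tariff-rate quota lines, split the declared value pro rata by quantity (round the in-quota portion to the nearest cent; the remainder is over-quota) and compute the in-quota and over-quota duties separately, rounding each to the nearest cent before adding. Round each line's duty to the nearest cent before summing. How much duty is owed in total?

Line 1 (H-394, Meros, 276 kg, $29,410.56):
Code H-394 is under a tariff-rate quota (threshold 397 kg). Quantity 276 kg is within the quota, so the in-quota rate 9% applies to the full value.
Duty = $29,410.56 × 9% = $2,646.95.
Line 2 (L-297, Merador, 1,458 units, $129,616.20):
Base rate for L-297 is 13%.
L-297 has an FTA preferential rate, but origin Merador is not Bralmark; base rate stands.
Duty = $129,616.20 × 13% = $16,850.11.
Line 3 (K-645, Merador, 280 kg, $12,482.40):
Base rate for K-645 is 16% + $3.81/kg.
K-645 has an FTA preferential rate, but origin Merador is not Bralmark; base rate stands.
Additional duty on K-645 from Merador: +54%. Applied ad valorem rate: 16% + 54% = 70%.
Duty = $12,482.40 × 70% + 280 × $3.81 = $9,804.48.
Total = $2,646.95 + $16,850.11 + $9,804.48 = $29,301.54.

$29,301.54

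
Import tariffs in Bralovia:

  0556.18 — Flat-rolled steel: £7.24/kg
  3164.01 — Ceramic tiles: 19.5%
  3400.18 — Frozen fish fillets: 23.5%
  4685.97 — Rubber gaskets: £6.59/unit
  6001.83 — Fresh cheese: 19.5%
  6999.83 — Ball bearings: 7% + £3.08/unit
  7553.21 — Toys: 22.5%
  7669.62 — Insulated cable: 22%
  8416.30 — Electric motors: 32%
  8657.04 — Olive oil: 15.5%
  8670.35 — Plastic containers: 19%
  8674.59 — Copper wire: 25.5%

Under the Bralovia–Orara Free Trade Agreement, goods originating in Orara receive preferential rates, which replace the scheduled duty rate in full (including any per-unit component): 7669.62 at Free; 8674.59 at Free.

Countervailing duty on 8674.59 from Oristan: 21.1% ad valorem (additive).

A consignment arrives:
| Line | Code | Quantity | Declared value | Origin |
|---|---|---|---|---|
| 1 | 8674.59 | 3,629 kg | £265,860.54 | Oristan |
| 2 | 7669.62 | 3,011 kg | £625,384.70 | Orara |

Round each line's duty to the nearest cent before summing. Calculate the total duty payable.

Line 1 (8674.59, Oristan, 3,629 kg, £265,860.54):
Base rate for 8674.59 is 25.5%.
8674.59 has an FTA preferential rate, but origin Oristan is not Orara; base rate stands.
Additional duty on 8674.59 from Oristan: +21.1%. Applied ad valorem rate: 25.5% + 21.1% = 46.6%.
Duty = £265,860.54 × 46.6% = £123,891.01.
Line 2 (7669.62, Orara, 3,011 kg, £625,384.70):
Base rate for 7669.62 is 22%.
Origin Orara qualifies under the Bralovia–Orara agreement and 7669.62 is covered: preferential rate Free applies instead.
Duty = £625,384.70 × 0% = £0.00.
Total = £123,891.01 + £0.00 = £123,891.01.

£123,891.01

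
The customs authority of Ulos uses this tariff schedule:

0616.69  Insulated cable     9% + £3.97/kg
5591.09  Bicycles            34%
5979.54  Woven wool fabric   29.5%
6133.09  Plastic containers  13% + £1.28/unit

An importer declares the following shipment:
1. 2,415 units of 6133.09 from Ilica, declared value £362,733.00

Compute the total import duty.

Line 1 (6133.09, Ilica, 2,415 units, £362,733.00):
Base rate for 6133.09 is 13% + £1.28/unit.
Duty = £362,733.00 × 13% + 2,415 × £1.28 = £50,246.49.

£50,246.49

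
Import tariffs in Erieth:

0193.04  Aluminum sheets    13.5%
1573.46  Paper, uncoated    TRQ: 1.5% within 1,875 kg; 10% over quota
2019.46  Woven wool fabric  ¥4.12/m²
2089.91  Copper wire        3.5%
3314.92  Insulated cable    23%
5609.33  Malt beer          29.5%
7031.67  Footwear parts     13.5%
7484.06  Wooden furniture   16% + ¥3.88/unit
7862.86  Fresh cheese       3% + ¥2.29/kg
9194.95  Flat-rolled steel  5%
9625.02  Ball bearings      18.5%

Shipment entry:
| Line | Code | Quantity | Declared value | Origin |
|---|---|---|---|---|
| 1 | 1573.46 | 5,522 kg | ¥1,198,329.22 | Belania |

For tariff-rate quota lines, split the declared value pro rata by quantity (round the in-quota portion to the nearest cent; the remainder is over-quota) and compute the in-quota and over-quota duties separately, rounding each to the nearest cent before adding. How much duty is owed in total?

Line 1 (1573.46, Belania, 5,522 kg, ¥1,198,329.22):
Code 1573.46 is under a tariff-rate quota (threshold 1,875 kg). In-quota: 1,875 kg at 1.5%; over-quota: 3,647 kg at 10%.
Pro-rata value split: in-quota = ¥1,198,329.22 × 1,875/5,522 = ¥406,893.75; over-quota = ¥1,198,329.22 − ¥406,893.75 = ¥791,435.47.
In-quota duty = ¥406,893.75 × 1.5% = ¥6,103.41. Over-quota duty = ¥791,435.47 × 10% = ¥79,143.55.
Line duty = ¥6,103.41 + ¥79,143.55 = ¥85,246.96.

¥85,246.96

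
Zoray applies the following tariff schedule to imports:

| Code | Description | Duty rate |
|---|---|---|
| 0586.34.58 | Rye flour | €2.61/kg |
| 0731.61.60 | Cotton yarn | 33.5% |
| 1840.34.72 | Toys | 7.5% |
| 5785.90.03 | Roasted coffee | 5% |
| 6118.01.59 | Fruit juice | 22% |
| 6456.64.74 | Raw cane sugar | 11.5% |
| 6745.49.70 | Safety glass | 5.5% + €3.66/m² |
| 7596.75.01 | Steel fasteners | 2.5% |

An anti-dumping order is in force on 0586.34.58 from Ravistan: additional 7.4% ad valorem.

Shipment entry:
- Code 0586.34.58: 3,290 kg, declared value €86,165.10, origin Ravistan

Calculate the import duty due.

Line 1 (0586.34.58, Ravistan, 3,290 kg, €86,165.10):
Base rate for 0586.34.58 is €2.61/kg.
Additional duty on 0586.34.58 from Ravistan: +7.4% ad valorem. Applied ad valorem rate = 7.4%.
Duty = €86,165.10 × 7.4% + 3,290 × €2.61 = €14,963.12.

€14,963.12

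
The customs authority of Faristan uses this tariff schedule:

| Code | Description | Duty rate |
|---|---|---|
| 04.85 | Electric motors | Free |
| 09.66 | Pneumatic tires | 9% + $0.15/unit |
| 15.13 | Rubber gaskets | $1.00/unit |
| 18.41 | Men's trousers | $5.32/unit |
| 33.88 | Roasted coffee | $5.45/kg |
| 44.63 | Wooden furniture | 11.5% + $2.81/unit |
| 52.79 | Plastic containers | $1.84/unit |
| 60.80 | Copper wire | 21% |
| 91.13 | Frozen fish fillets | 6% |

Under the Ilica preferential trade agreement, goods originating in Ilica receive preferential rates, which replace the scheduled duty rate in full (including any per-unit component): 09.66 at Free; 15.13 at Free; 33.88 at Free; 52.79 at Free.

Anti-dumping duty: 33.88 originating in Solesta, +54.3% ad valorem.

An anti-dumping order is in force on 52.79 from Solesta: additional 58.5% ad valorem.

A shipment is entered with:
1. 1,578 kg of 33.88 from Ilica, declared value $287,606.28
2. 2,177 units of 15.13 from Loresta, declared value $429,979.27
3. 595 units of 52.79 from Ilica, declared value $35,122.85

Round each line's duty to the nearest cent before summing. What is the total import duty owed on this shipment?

Line 1 (33.88, Ilica, 1,578 kg, $287,606.28):
Base rate for 33.88 is $5.45/kg.
Origin Ilica qualifies under the Faristan–Ilica agreement and 33.88 is covered: preferential rate Free applies instead.
The additional-duty order on 33.88 targets Solesta, not Ilica; it does not apply.
Duty = $287,606.28 × 0% = $0.00.
Line 2 (15.13, Loresta, 2,177 units, $429,979.27):
Base rate for 15.13 is $1.00/unit.
15.13 has an FTA preferential rate, but origin Loresta is not Ilica; base rate stands.
Duty = 2,177 × $1.00 = $2,177.00.
Line 3 (52.79, Ilica, 595 units, $35,122.85):
Base rate for 52.79 is $1.84/unit.
Origin Ilica qualifies under the Faristan–Ilica agreement and 52.79 is covered: preferential rate Free applies instead.
The additional-duty order on 52.79 targets Solesta, not Ilica; it does not apply.
Duty = $35,122.85 × 0% = $0.00.
Total = $0.00 + $2,177.00 + $0.00 = $2,177.00.

$2,177.00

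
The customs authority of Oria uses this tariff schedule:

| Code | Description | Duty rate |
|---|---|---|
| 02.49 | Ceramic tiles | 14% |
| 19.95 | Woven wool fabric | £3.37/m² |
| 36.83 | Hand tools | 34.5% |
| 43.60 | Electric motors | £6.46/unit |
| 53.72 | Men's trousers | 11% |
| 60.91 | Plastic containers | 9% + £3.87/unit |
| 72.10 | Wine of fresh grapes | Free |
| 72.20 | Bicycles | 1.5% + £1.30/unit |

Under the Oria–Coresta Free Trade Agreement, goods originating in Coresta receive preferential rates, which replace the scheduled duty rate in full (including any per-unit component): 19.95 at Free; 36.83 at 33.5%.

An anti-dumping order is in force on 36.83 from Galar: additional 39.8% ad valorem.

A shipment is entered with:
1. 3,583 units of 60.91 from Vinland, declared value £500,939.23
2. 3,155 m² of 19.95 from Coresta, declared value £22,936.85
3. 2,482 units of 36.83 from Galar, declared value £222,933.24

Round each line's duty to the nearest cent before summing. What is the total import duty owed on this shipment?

£224,590.14

Line 1 (60.91, Vinland, 3,583 units, £500,939.23):
Base rate for 60.91 is 9% + £3.87/unit.
Duty = £500,939.23 × 9% + 3,583 × £3.87 = £58,950.74.
Line 2 (19.95, Coresta, 3,155 m², £22,936.85):
Base rate for 19.95 is £3.37/m².
Origin Coresta qualifies under the Oria–Coresta agreement and 19.95 is covered: preferential rate Free applies instead.
Duty = £22,936.85 × 0% = £0.00.
Line 3 (36.83, Galar, 2,482 units, £222,933.24):
Base rate for 36.83 is 34.5%.
36.83 has an FTA preferential rate, but origin Galar is not Coresta; base rate stands.
Additional duty on 36.83 from Galar: +39.8%. Applied ad valorem rate: 34.5% + 39.8% = 74.3%.
Duty = £222,933.24 × 74.3% = £165,639.40.
Total = £58,950.74 + £0.00 + £165,639.40 = £224,590.14.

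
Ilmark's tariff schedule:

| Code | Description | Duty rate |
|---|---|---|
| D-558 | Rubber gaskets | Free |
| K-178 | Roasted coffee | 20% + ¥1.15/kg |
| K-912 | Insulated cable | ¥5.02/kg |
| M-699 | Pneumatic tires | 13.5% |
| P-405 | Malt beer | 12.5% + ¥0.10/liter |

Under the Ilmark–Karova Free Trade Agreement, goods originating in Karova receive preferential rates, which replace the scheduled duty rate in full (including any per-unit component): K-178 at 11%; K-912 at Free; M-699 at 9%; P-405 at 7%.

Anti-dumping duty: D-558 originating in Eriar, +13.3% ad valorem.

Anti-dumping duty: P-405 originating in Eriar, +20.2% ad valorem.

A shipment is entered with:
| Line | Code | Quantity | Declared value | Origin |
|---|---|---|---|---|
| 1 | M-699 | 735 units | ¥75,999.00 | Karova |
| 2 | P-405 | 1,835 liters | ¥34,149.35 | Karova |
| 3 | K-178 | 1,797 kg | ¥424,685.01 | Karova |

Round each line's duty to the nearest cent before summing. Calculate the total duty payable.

Line 1 (M-699, Karova, 735 units, ¥75,999.00):
Base rate for M-699 is 13.5%.
Origin Karova qualifies under the Ilmark–Karova agreement and M-699 is covered: preferential rate 9% applies instead.
Duty = ¥75,999.00 × 9% = ¥6,839.91.
Line 2 (P-405, Karova, 1,835 liters, ¥34,149.35):
Base rate for P-405 is 12.5% + ¥0.10/liter.
Origin Karova qualifies under the Ilmark–Karova agreement and P-405 is covered: preferential rate 7% applies instead.
The additional-duty order on P-405 targets Eriar, not Karova; it does not apply.
Duty = ¥34,149.35 × 7% = ¥2,390.45.
Line 3 (K-178, Karova, 1,797 kg, ¥424,685.01):
Base rate for K-178 is 20% + ¥1.15/kg.
Origin Karova qualifies under the Ilmark–Karova agreement and K-178 is covered: preferential rate 11% applies instead.
Duty = ¥424,685.01 × 11% = ¥46,715.35.
Total = ¥6,839.91 + ¥2,390.45 + ¥46,715.35 = ¥55,945.71.

¥55,945.71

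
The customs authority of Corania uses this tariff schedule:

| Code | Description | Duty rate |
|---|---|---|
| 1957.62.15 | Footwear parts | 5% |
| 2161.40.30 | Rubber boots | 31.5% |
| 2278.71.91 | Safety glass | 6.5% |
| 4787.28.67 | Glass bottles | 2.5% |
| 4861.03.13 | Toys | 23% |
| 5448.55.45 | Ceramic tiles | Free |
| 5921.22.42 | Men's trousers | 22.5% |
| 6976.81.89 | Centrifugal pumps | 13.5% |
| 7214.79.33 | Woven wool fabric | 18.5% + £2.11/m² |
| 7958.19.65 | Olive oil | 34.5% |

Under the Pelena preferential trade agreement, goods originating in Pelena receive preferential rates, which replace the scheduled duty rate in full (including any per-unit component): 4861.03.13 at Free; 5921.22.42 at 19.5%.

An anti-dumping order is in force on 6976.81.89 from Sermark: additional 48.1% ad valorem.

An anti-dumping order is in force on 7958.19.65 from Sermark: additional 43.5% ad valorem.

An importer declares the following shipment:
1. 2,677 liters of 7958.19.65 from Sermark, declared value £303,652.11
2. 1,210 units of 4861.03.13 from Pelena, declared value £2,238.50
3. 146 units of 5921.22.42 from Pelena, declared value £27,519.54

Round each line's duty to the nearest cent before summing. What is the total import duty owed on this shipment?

Line 1 (7958.19.65, Sermark, 2,677 liters, £303,652.11):
Base rate for 7958.19.65 is 34.5%.
Additional duty on 7958.19.65 from Sermark: +43.5%. Applied ad valorem rate: 34.5% + 43.5% = 78%.
Duty = £303,652.11 × 78% = £236,848.65.
Line 2 (4861.03.13, Pelena, 1,210 units, £2,238.50):
Base rate for 4861.03.13 is 23%.
Origin Pelena qualifies under the Corania–Pelena agreement and 4861.03.13 is covered: preferential rate Free applies instead.
Duty = £2,238.50 × 0% = £0.00.
Line 3 (5921.22.42, Pelena, 146 units, £27,519.54):
Base rate for 5921.22.42 is 22.5%.
Origin Pelena qualifies under the Corania–Pelena agreement and 5921.22.42 is covered: preferential rate 19.5% applies instead.
Duty = £27,519.54 × 19.5% = £5,366.31.
Total = £236,848.65 + £0.00 + £5,366.31 = £242,214.96.

£242,214.96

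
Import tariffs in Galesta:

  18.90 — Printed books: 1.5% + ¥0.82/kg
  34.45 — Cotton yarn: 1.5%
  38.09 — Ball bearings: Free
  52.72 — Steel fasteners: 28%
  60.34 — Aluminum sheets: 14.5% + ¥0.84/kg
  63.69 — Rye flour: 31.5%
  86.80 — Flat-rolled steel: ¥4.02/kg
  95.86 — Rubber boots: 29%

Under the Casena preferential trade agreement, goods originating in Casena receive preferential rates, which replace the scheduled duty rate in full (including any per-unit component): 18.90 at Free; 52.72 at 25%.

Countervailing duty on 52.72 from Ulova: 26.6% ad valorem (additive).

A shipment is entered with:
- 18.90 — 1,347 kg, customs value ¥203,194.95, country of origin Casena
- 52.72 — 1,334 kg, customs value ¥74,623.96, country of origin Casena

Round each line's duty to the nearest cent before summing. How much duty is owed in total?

¥18,655.99

Line 1 (18.90, Casena, 1,347 kg, ¥203,194.95):
Base rate for 18.90 is 1.5% + ¥0.82/kg.
Origin Casena qualifies under the Galesta–Casena agreement and 18.90 is covered: preferential rate Free applies instead.
Duty = ¥203,194.95 × 0% = ¥0.00.
Line 2 (52.72, Casena, 1,334 kg, ¥74,623.96):
Base rate for 52.72 is 28%.
Origin Casena qualifies under the Galesta–Casena agreement and 52.72 is covered: preferential rate 25% applies instead.
The additional-duty order on 52.72 targets Ulova, not Casena; it does not apply.
Duty = ¥74,623.96 × 25% = ¥18,655.99.
Total = ¥0.00 + ¥18,655.99 = ¥18,655.99.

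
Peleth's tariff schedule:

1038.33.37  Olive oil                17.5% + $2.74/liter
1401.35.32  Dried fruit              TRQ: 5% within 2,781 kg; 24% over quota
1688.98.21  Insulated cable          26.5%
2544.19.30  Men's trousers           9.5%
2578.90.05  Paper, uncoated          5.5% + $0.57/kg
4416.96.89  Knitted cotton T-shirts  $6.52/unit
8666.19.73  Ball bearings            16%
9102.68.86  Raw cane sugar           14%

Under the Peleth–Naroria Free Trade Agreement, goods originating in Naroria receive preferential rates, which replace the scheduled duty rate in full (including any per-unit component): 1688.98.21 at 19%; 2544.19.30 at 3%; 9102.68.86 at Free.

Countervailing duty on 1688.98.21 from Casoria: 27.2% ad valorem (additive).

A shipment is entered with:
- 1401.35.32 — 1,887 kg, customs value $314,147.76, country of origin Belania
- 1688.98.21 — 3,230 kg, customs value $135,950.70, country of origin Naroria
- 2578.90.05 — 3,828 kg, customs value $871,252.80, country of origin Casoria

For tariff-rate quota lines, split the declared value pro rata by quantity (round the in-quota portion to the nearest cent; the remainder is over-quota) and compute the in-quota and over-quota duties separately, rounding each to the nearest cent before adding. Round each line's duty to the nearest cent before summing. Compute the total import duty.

Line 1 (1401.35.32, Belania, 1,887 kg, $314,147.76):
Code 1401.35.32 is under a tariff-rate quota (threshold 2,781 kg). Quantity 1,887 kg is within the quota, so the in-quota rate 5% applies to the full value.
Duty = $314,147.76 × 5% = $15,707.39.
Line 2 (1688.98.21, Naroria, 3,230 kg, $135,950.70):
Base rate for 1688.98.21 is 26.5%.
Origin Naroria qualifies under the Peleth–Naroria agreement and 1688.98.21 is covered: preferential rate 19% applies instead.
The additional-duty order on 1688.98.21 targets Casoria, not Naroria; it does not apply.
Duty = $135,950.70 × 19% = $25,830.63.
Line 3 (2578.90.05, Casoria, 3,828 kg, $871,252.80):
Base rate for 2578.90.05 is 5.5% + $0.57/kg.
Duty = $871,252.80 × 5.5% + 3,828 × $0.57 = $50,100.86.
Total = $15,707.39 + $25,830.63 + $50,100.86 = $91,638.88.

$91,638.88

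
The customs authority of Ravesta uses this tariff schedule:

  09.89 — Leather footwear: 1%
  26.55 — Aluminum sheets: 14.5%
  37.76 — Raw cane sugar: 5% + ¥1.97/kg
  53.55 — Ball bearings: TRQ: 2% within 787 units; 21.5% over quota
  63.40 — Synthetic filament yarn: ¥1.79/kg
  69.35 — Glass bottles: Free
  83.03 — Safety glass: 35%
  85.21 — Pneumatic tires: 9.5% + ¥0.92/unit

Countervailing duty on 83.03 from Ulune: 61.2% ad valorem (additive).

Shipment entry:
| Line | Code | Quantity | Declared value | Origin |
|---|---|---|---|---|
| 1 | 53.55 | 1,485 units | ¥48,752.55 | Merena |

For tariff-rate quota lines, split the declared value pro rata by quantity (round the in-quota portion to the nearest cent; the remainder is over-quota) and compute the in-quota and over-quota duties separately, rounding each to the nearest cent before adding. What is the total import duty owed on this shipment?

¥5,443.54

Line 1 (53.55, Merena, 1,485 units, ¥48,752.55):
Code 53.55 is under a tariff-rate quota (threshold 787 units). In-quota: 787 units at 2%; over-quota: 698 units at 21.5%.
Pro-rata value split: in-quota = ¥48,752.55 × 787/1,485 = ¥25,837.21; over-quota = ¥48,752.55 − ¥25,837.21 = ¥22,915.34.
In-quota duty = ¥25,837.21 × 2% = ¥516.74. Over-quota duty = ¥22,915.34 × 21.5% = ¥4,926.80.
Line duty = ¥516.74 + ¥4,926.80 = ¥5,443.54.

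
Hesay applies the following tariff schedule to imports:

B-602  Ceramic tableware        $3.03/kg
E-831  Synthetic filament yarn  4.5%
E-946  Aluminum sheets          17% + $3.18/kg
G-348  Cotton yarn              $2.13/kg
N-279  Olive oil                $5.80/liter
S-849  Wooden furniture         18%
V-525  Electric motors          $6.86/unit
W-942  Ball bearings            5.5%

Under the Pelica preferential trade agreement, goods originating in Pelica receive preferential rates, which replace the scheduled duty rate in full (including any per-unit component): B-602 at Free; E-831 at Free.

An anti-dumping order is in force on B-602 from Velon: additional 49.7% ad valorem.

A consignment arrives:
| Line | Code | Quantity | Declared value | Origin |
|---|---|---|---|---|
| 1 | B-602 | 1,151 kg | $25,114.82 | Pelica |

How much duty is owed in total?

$0.00

Line 1 (B-602, Pelica, 1,151 kg, $25,114.82):
Base rate for B-602 is $3.03/kg.
Origin Pelica qualifies under the Hesay–Pelica agreement and B-602 is covered: preferential rate Free applies instead.
The additional-duty order on B-602 targets Velon, not Pelica; it does not apply.
Duty = $25,114.82 × 0% = $0.00.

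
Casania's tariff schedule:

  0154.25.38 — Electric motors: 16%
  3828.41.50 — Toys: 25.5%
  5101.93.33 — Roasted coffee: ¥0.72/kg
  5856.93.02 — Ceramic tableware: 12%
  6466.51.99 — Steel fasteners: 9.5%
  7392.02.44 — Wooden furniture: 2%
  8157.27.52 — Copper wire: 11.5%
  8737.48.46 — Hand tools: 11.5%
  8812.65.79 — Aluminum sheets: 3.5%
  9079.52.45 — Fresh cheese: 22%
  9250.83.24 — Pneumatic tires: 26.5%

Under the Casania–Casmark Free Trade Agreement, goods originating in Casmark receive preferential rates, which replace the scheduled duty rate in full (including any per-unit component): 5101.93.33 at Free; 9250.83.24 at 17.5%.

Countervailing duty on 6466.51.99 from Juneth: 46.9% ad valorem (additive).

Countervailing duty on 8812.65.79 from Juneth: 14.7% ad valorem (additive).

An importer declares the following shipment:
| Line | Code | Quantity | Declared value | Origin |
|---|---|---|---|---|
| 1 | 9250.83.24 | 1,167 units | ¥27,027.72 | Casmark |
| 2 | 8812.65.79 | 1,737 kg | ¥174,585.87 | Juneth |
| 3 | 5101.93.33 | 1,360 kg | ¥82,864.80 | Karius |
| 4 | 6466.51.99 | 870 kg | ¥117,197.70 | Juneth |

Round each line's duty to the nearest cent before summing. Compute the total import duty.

Line 1 (9250.83.24, Casmark, 1,167 units, ¥27,027.72):
Base rate for 9250.83.24 is 26.5%.
Origin Casmark qualifies under the Casania–Casmark agreement and 9250.83.24 is covered: preferential rate 17.5% applies instead.
Duty = ¥27,027.72 × 17.5% = ¥4,729.85.
Line 2 (8812.65.79, Juneth, 1,737 kg, ¥174,585.87):
Base rate for 8812.65.79 is 3.5%.
Additional duty on 8812.65.79 from Juneth: +14.7%. Applied ad valorem rate: 3.5% + 14.7% = 18.2%.
Duty = ¥174,585.87 × 18.2% = ¥31,774.63.
Line 3 (5101.93.33, Karius, 1,360 kg, ¥82,864.80):
Base rate for 5101.93.33 is ¥0.72/kg.
5101.93.33 has an FTA preferential rate, but origin Karius is not Casmark; base rate stands.
Duty = 1,360 × ¥0.72 = ¥979.20.
Line 4 (6466.51.99, Juneth, 870 kg, ¥117,197.70):
Base rate for 6466.51.99 is 9.5%.
Additional duty on 6466.51.99 from Juneth: +46.9%. Applied ad valorem rate: 9.5% + 46.9% = 56.4%.
Duty = ¥117,197.70 × 56.4% = ¥66,099.50.
Total = ¥4,729.85 + ¥31,774.63 + ¥979.20 + ¥66,099.50 = ¥103,583.18.

¥103,583.18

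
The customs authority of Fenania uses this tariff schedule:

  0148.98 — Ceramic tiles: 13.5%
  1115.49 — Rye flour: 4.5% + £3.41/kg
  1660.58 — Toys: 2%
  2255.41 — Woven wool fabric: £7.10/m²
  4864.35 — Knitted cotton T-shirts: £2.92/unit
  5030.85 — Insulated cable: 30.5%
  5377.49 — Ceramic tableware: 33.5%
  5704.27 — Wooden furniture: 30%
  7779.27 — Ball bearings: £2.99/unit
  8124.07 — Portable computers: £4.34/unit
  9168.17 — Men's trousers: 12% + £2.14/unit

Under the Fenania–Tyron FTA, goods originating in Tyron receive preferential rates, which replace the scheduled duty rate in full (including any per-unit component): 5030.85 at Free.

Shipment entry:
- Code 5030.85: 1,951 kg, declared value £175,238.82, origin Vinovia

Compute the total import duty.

Line 1 (5030.85, Vinovia, 1,951 kg, £175,238.82):
Base rate for 5030.85 is 30.5%.
5030.85 has an FTA preferential rate, but origin Vinovia is not Tyron; base rate stands.
Duty = £175,238.82 × 30.5% = £53,447.84.

£53,447.84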